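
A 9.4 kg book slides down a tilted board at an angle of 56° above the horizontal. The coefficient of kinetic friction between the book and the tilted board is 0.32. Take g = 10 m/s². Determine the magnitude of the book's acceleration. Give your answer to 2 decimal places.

Resolving the weight along the incline: the component pulling the book down the slope is mg sin 56° = 9.4 × 10 × 0.8290 = 77.926 N, and the normal force is N = mg cos 56° = 9.4 × 10 × 0.5592 = 52.565 N.
Kinetic friction acts up the slope with magnitude f = μN = 0.32 × 52.565 = 16.821 N.
Net force along the incline is 77.926 − 16.821 = 61.105 N, so a = 61.105 / 9.4 = 6.5005 m/s².

6.50 m/s²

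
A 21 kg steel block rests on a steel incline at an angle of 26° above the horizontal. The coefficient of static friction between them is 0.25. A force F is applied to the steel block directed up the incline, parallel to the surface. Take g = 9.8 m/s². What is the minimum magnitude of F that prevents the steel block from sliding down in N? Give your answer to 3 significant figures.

The normal force is N = mg cos 26° = 184.972 N. With F at its minimum the steel block is on the verge of sliding down, so static friction is at its maximum μ_s N = 0.25 × 184.972 = 46.243 N and acts up the slope.
Equilibrium along the incline: F + μ_s N = mg sin 26°, so F = 90.217 − 46.243 = 43.974 N.

44.0 N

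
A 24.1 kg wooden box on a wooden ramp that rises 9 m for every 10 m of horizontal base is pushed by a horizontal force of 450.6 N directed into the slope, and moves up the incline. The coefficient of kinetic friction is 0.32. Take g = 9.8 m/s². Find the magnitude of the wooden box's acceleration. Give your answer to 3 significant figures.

The horizontal push has components F cos 41.99° = 450.6 × 0.7433 = 334.931 N up the incline and F sin 41.99° = 450.6 × 0.6690 = 301.451 N pressing into the surface.
The normal force is therefore N = mg cos 41.99° + F sin 41.99° = 175.553 + 301.451 = 477.004 N, and kinetic friction down the slope is μN = 0.32 × 477.004 = 152.641 N.
Along the incline: F cos 41.99° − mg sin 41.99° − μN = ma, so 334.931 − 158.004 − 152.641 = 24.1 a, giving a = 1.0077 m/s².

1.01 m/s²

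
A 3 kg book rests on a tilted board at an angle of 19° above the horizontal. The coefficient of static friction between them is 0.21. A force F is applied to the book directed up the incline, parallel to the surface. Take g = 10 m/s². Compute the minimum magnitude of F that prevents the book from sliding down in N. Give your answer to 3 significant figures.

The normal force is N = mg cos 19° = 28.366 N. With F at its minimum the book is on the verge of sliding down, so static friction is at its maximum μ_s N = 0.21 × 28.366 = 5.957 N and acts up the slope.
Equilibrium along the incline: F + μ_s N = mg sin 19°, so F = 9.767 − 5.957 = 3.810 N.

3.81 N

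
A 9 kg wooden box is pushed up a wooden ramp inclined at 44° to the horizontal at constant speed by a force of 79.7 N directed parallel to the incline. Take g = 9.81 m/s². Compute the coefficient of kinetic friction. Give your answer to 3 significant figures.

0.289

At constant speed ΣF = 0 along the incline. The applied 79.7 N acts up the slope; the weight component mg sin 44° = 61.331 N and kinetic friction μN both act down the slope.
So 79.7 = 61.331 + μ × 63.511, giving μ = (79.7 − 61.331) / 63.511 = 0.2892.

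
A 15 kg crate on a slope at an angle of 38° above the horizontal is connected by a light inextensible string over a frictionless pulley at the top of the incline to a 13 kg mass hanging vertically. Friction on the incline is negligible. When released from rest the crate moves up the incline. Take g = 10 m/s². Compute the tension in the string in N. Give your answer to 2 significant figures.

For the crate on the incline: the weight component along the slope is m₁g sin 38° = 15 × 10 × 0.6157 = 92.355 N and the normal force is N = m₁g cos 38° = 118.202 N.
Newton's second law for the crate (up-slope positive): T − 92.355 = 15 a. For the hanging mass (downward positive): 13 × 10 − T = 13 a.
Adding the two equations eliminates T: 37.645 = 28 a, so a = 1.3445 m/s².
Then from the hanging mass's equation, T = 13 × (10 − 1.3445) = 112.522 N.

110 N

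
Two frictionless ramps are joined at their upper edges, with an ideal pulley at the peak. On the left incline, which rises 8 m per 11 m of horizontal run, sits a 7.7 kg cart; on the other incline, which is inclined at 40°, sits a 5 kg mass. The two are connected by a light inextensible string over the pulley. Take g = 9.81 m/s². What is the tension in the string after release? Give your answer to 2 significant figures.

Resolve each weight along its own incline: the 7.7 kg mass has component 7.7 × 9.81 × sin 36.03° = 44.429 N down its slope, and the 5 kg mass has 5 × 9.81 × sin 40° = 31.529 N down its slope.
The 7.7 kg side's 44.429 N exceeds the other side's 31.529 N, so that mass slides down and the 5 kg mass slides up. Taking that direction as positive, Newton's second law for the whole system gives 44.429 − 31.529 = (7.7 + 5) a, so a = 12.900 / 12.7 = 1.0157 m/s².
For the 5 kg mass (up-slope positive): T − 31.529 = 5 × 1.0157, so T = 36.608 N.

37 N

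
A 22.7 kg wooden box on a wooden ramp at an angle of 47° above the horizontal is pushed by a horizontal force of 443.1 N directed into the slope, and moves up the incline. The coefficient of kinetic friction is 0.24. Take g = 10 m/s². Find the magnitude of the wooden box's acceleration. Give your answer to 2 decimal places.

The horizontal push has components F cos 47° = 443.1 × 0.6820 = 302.194 N up the incline and F sin 47° = 443.1 × 0.7314 = 324.083 N pressing into the surface.
The normal force is therefore N = mg cos 47° + F sin 47° = 154.814 + 324.083 = 478.897 N, and kinetic friction down the slope is μN = 0.24 × 478.897 = 114.935 N.
Along the incline: F cos 47° − mg sin 47° − μN = ma, so 302.194 − 166.028 − 114.935 = 22.7 a, giving a = 0.9353 m/s².

0.94 m/s²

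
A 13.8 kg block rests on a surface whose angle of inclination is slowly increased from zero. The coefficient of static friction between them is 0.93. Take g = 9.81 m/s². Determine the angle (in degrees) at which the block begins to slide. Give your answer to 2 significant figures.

At the threshold of sliding, static friction is at its maximum μ_s N and exactly balances the weight component along the incline: mg sin θ = μ_s mg cos θ.
Hence tan θ = μ_s = 0.93, so θ = arctan(0.93) = 42.9228°.

43°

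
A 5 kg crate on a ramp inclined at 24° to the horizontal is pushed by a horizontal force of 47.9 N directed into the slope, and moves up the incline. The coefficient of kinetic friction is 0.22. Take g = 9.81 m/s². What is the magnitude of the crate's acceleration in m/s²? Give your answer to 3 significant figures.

The horizontal push has components F cos 24° = 47.9 × 0.9135 = 43.757 N up the incline and F sin 24° = 47.9 × 0.4067 = 19.481 N pressing into the surface.
The normal force is therefore N = mg cos 24° + F sin 24° = 44.807 + 19.481 = 64.288 N, and kinetic friction down the slope is μN = 0.22 × 64.288 = 14.143 N.
Along the incline: F cos 24° − mg sin 24° − μN = ma, so 43.757 − 19.949 − 14.143 = 5 a, giving a = 1.9330 m/s².

1.93 m/s²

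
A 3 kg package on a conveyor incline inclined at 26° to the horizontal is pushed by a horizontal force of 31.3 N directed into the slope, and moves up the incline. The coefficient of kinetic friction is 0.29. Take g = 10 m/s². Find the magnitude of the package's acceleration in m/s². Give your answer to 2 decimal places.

The horizontal push has components F cos 26° = 31.3 × 0.8988 = 28.132 N up the incline and F sin 26° = 31.3 × 0.4384 = 13.722 N pressing into the surface.
The normal force is therefore N = mg cos 26° + F sin 26° = 26.964 + 13.722 = 40.686 N, and kinetic friction down the slope is μN = 0.29 × 40.686 = 11.799 N.
Along the incline: F cos 26° − mg sin 26° − μN = ma, so 28.132 − 13.152 − 11.799 = 3 a, giving a = 1.0603 m/s².

1.06 m/s²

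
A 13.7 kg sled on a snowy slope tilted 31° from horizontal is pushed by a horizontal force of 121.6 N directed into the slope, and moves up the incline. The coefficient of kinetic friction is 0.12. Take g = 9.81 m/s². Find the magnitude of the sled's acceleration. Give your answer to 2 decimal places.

The horizontal push has components F cos 31° = 121.6 × 0.8572 = 104.236 N up the incline and F sin 31° = 121.6 × 0.5150 = 62.624 N pressing into the surface.
The normal force is therefore N = mg cos 31° + F sin 31° = 115.205 + 62.624 = 177.829 N, and kinetic friction down the slope is μN = 0.12 × 177.829 = 21.339 N.
Along the incline: F cos 31° − mg sin 31° − μN = ma, so 104.236 − 69.214 − 21.339 = 13.7 a, giving a = 0.9988 m/s².

1.00 m/s²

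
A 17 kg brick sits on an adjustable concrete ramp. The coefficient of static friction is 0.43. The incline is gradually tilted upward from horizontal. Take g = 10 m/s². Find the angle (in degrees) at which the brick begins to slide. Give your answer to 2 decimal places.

At the threshold of sliding, static friction is at its maximum μ_s N and exactly balances the weight component along the incline: mg sin θ = μ_s mg cos θ.
Hence tan θ = μ_s = 0.43, so θ = arctan(0.43) = 23.2677°.

23.27°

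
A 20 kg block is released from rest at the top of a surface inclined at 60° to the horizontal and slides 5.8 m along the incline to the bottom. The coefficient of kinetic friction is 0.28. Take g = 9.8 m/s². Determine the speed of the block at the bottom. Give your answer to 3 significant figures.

The weight component along the incline is mg sin 60° = 169.741 N and the normal force is N = mg cos 60° = 98.000 N.
Friction up the slope is f = μN = 0.28 × 98.000 = 27.440 N, so the net downslope force is 169.741 − 27.440 = 142.301 N and a = 142.301 / 20 = 7.1150 m/s².
Starting from rest over a distance of 5.8 m, v² = 2aL = 2 × 7.1150 × 5.8 = 82.5340, so v = 9.0848 m/s.

9.08 m/s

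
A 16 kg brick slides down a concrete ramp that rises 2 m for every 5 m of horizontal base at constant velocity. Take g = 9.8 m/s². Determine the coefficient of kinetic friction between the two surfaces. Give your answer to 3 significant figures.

0.400

At constant velocity the net force along the incline is zero: mg sin 21.80° = μ mg cos 21.80°.
So μ = tan 21.80° = 0.3714 / 0.9285 = 0.4000.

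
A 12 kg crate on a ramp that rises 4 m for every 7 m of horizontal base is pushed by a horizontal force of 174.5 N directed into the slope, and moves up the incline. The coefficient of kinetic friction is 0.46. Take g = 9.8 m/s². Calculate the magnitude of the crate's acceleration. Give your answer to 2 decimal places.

The horizontal push has components F cos 29.74° = 174.5 × 0.8682 = 151.501 N up the incline and F sin 29.74° = 174.5 × 0.4961 = 86.569 N pressing into the surface.
The normal force is therefore N = mg cos 29.74° + F sin 29.74° = 102.100 + 86.569 = 188.669 N, and kinetic friction down the slope is μN = 0.46 × 188.669 = 86.788 N.
Along the incline: F cos 29.74° − mg sin 29.74° − μN = ma, so 151.501 − 58.341 − 86.788 = 12 a, giving a = 0.5310 m/s².

0.53 m/s²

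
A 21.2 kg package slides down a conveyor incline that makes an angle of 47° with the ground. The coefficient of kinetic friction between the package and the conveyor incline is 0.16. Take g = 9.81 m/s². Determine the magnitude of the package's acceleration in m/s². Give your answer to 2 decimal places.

Resolving the weight along the incline: the component pulling the package down the slope is mg sin 47° = 21.2 × 9.81 × 0.7314 = 152.111 N, and the normal force is N = mg cos 47° = 21.2 × 9.81 × 0.6820 = 141.837 N.
Kinetic friction acts up the slope with magnitude f = μN = 0.16 × 141.837 = 22.694 N.
Net force along the incline is 152.111 − 22.694 = 129.417 N, so a = 129.417 / 21.2 = 6.1046 m/s².

6.10 m/s²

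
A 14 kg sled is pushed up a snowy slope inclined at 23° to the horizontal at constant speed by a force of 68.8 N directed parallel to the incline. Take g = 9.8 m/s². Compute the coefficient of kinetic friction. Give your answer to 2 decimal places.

At constant speed ΣF = 0 along the incline. The applied 68.8 N acts up the slope; the weight component mg sin 23° = 53.608 N and kinetic friction μN both act down the slope.
So 68.8 = 53.608 + μ × 126.293, giving μ = (68.8 − 53.608) / 126.293 = 0.1203.

0.12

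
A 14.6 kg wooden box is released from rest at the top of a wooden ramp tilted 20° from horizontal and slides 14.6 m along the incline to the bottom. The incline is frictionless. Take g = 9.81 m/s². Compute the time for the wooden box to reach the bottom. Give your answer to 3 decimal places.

2.950 s

The weight component along the incline is mg sin 20° = 48.986 N and the normal force is N = mg cos 20° = 134.588 N.
With no friction, a = g sin 20° = 3.3552 m/s².
Starting from rest, L = ½at², so t = √(2L/a) = √(2 × 14.6 / 3.3552) = 2.9501 s.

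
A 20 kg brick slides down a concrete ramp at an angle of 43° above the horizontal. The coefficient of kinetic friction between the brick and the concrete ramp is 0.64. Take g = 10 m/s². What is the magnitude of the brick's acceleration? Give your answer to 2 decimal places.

2.14 m/s²

Resolving the weight along the incline: the component pulling the brick down the slope is mg sin 43° = 20 × 10 × 0.6820 = 136.400 N, and the normal force is N = mg cos 43° = 20 × 10 × 0.7314 = 146.280 N.
Kinetic friction acts up the slope with magnitude f = μN = 0.64 × 146.280 = 93.619 N.
Net force along the incline is 136.400 − 93.619 = 42.781 N, so a = 42.781 / 20 = 2.1391 m/s².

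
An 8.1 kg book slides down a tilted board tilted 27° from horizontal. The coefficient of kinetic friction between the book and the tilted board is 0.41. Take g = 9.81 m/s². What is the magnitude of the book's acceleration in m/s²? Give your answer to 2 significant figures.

0.87 m/s²

Resolving the weight along the incline: the component pulling the book down the slope is mg sin 27° = 8.1 × 9.81 × 0.4540 = 36.075 N, and the normal force is N = mg cos 27° = 8.1 × 9.81 × 0.8910 = 70.800 N.
Kinetic friction acts up the slope with magnitude f = μN = 0.41 × 70.800 = 29.028 N.
Net force along the incline is 36.075 − 29.028 = 7.047 N, so a = 7.047 / 8.1 = 0.8700 m/s².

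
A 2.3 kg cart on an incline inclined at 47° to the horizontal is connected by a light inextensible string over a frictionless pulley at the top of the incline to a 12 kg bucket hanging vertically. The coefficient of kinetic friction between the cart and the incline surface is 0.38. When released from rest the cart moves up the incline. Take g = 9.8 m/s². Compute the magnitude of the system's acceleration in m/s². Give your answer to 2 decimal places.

For the cart on the incline: the weight component along the slope is m₁g sin 47° = 2.3 × 9.8 × 0.7314 = 16.486 N and the normal force is N = m₁g cos 47° = 15.372 N.
Kinetic friction opposes the cart's motion up the incline: f = μN = 0.38 × 15.372 = 5.841 N acting down the slope.
Newton's second law for the cart (up-slope positive): T − 16.486 − 5.841 = 2.3 a. For the hanging bucket (downward positive): 12 × 9.8 − T = 12 a.
Adding the two equations eliminates T: 95.273 = 14.3 a, so a = 6.6624 m/s².

6.66 m/s²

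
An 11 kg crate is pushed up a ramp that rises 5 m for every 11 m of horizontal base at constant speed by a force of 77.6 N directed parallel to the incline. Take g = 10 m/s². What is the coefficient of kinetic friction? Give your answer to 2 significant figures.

0.32

At constant speed ΣF = 0 along the incline. The applied 77.6 N acts up the slope; the weight component mg sin 24.44° = 45.518 N and kinetic friction μN both act down the slope.
So 77.6 = 45.518 + μ × 100.140, giving μ = (77.6 − 45.518) / 100.140 = 0.3204.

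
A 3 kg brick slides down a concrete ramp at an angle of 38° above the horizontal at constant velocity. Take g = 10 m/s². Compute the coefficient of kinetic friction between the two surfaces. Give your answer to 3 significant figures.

0.781

At constant velocity the net force along the incline is zero: mg sin 38° = μ mg cos 38°.
So μ = tan 38° = 0.6157 / 0.7880 = 0.7813.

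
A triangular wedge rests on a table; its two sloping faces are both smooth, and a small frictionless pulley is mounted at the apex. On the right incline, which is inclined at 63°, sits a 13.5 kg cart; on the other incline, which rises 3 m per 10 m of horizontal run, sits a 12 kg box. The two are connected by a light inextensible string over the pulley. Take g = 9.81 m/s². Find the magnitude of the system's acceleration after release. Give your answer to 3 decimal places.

3.301 m/s²

Resolve each weight along its own incline: the 13.5 kg mass has component 13.5 × 9.81 × sin 63° = 118.000 N down its slope, and the 12 kg mass has 12 × 9.81 × sin 16.70° = 33.827 N down its slope.
The 13.5 kg side's 118.000 N exceeds the other side's 33.827 N, so that mass slides down and the 12 kg mass slides up. Taking that direction as positive, Newton's second law for the whole system gives 118.000 − 33.827 = (13.5 + 12) a, so a = 84.173 / 25.5 = 3.3009 m/s².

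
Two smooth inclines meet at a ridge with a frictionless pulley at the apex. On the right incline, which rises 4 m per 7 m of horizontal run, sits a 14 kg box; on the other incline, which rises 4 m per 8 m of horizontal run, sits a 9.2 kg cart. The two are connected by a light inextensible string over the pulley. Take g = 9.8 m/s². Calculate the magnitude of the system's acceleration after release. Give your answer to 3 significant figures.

1.20 m/s²

Resolve each weight along its own incline: the 14 kg mass has component 14 × 9.8 × sin 29.74° = 68.070 N down its slope, and the 9.2 kg mass has 9.2 × 9.8 × sin 26.57° = 40.321 N down its slope.
The 14 kg side's 68.070 N exceeds the other side's 40.321 N, so that mass slides down and the 9.2 kg mass slides up. Taking that direction as positive, Newton's second law for the whole system gives 68.070 − 40.321 = (14 + 9.2) a, so a = 27.749 / 23.2 = 1.1961 m/s².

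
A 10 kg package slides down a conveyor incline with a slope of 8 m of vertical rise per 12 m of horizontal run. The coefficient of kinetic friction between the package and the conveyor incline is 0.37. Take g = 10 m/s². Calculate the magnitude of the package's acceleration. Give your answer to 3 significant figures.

Resolving the weight along the incline: the component pulling the package down the slope is mg sin 33.69° = 10 × 10 × 0.5547 = 55.470 N, and the normal force is N = mg cos 33.69° = 10 × 10 × 0.8321 = 83.210 N.
Kinetic friction acts up the slope with magnitude f = μN = 0.37 × 83.210 = 30.788 N.
Net force along the incline is 55.470 − 30.788 = 24.682 N, so a = 24.682 / 10 = 2.4682 m/s².

2.47 m/s²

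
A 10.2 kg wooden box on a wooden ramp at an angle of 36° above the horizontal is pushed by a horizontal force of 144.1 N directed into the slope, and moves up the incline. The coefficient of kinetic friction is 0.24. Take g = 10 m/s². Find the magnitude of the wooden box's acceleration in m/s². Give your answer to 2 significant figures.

1.6 m/s²

The horizontal push has components F cos 36° = 144.1 × 0.8090 = 116.577 N up the incline and F sin 36° = 144.1 × 0.5878 = 84.702 N pressing into the surface.
The normal force is therefore N = mg cos 36° + F sin 36° = 82.518 + 84.702 = 167.220 N, and kinetic friction down the slope is μN = 0.24 × 167.220 = 40.133 N.
Along the incline: F cos 36° − mg sin 36° − μN = ma, so 116.577 − 59.956 − 40.133 = 10.2 a, giving a = 1.6165 m/s².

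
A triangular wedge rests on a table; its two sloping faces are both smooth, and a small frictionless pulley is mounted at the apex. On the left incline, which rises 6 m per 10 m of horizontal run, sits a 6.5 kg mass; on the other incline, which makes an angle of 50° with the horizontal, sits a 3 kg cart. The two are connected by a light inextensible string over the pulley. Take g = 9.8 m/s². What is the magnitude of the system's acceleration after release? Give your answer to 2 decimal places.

Resolve each weight along its own incline: the 6.5 kg mass has component 6.5 × 9.8 × sin 30.96° = 32.773 N down its slope, and the 3 kg mass has 3 × 9.8 × sin 50° = 22.522 N down its slope.
The 6.5 kg side's 32.773 N exceeds the other side's 22.522 N, so that mass slides down and the 3 kg mass slides up. Taking that direction as positive, Newton's second law for the whole system gives 32.773 − 22.522 = (6.5 + 3) a, so a = 10.251 / 9.5 = 1.0791 m/s².

1.08 m/s²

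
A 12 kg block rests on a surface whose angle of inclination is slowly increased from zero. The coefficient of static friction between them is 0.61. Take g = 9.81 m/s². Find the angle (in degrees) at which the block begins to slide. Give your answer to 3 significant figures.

31.4°

At the threshold of sliding, static friction is at its maximum μ_s N and exactly balances the weight component along the incline: mg sin θ = μ_s mg cos θ.
Hence tan θ = μ_s = 0.61, so θ = arctan(0.61) = 31.3832°.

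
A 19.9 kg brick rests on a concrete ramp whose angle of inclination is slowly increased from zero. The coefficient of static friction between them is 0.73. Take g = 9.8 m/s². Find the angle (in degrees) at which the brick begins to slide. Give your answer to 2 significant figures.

36°

At the threshold of sliding, static friction is at its maximum μ_s N and exactly balances the weight component along the incline: mg sin θ = μ_s mg cos θ.
Hence tan θ = μ_s = 0.73, so θ = arctan(0.73) = 36.1294°.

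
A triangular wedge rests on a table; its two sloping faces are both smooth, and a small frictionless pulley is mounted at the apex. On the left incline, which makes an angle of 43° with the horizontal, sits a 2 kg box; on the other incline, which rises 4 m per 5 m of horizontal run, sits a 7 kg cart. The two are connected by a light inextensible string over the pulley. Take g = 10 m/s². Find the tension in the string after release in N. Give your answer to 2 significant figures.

Resolve each weight along its own incline: the 2 kg mass has component 2 × 10 × sin 43° = 13.640 N down its slope, and the 7 kg mass has 7 × 10 × sin 38.66° = 43.729 N down its slope.
The 7 kg side's 43.729 N exceeds the other side's 13.640 N, so that mass slides down and the 2 kg mass slides up. Taking that direction as positive, Newton's second law for the whole system gives 43.729 − 13.640 = (2 + 7) a, so a = 30.089 / 9 = 3.3432 m/s².
For the 2 kg mass (up-slope positive): T − 13.640 = 2 × 3.3432, so T = 20.326 N.

20 N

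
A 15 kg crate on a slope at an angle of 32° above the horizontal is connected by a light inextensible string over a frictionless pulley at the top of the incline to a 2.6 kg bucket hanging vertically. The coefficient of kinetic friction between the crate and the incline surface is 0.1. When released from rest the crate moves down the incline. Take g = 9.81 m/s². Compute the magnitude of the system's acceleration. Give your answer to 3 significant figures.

For the crate on the incline: the weight component along the slope is m₁g sin 32° = 15 × 9.81 × 0.5299 = 77.975 N and the normal force is N = m₁g cos 32° = 124.790 N.
Kinetic friction opposes the crate's motion down the incline: f = μN = 0.1 × 124.790 = 12.479 N acting up the slope.
Newton's second law for the crate (down-slope positive): 77.975 − 12.479 − T = 15 a. For the hanging bucket (upward positive): T − 2.6 × 9.81 = 2.6 a.
Adding the two equations eliminates T: 39.990 = 17.6 a, so a = 2.2722 m/s².

2.27 m/s²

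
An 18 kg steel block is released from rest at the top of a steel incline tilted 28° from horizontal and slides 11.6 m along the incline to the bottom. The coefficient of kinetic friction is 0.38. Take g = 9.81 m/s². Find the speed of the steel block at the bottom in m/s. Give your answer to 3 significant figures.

5.52 m/s

The weight component along the incline is mg sin 28° = 82.899 N and the normal force is N = mg cos 28° = 155.911 N.
Friction up the slope is f = μN = 0.38 × 155.911 = 59.246 N, so the net downslope force is 82.899 − 59.246 = 23.653 N and a = 23.653 / 18 = 1.3141 m/s².
Starting from rest over a distance of 11.6 m, v² = 2aL = 2 × 1.3141 × 11.6 = 30.4871, so v = 5.5215 m/s.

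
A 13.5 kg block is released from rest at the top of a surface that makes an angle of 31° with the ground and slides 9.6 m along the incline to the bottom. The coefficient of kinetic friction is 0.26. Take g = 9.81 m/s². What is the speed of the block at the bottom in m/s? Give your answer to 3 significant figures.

The weight component along the incline is mg sin 31° = 68.209 N and the normal force is N = mg cos 31° = 113.519 N.
Friction up the slope is f = μN = 0.26 × 113.519 = 29.515 N, so the net downslope force is 68.209 − 29.515 = 38.694 N and a = 38.694 / 13.5 = 2.8662 m/s².
Starting from rest over a distance of 9.6 m, v² = 2aL = 2 × 2.8662 × 9.6 = 55.0310, so v = 7.4183 m/s.

7.42 m/s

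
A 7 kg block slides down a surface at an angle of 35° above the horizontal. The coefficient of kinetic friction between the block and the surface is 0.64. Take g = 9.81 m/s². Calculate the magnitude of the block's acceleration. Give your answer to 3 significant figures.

0.484 m/s²

Resolving the weight along the incline: the component pulling the block down the slope is mg sin 35° = 7 × 9.81 × 0.5736 = 39.389 N, and the normal force is N = mg cos 35° = 7 × 9.81 × 0.8192 = 56.254 N.
Kinetic friction acts up the slope with magnitude f = μN = 0.64 × 56.254 = 36.003 N.
Net force along the incline is 39.389 − 36.003 = 3.386 N, so a = 3.386 / 7 = 0.4837 m/s².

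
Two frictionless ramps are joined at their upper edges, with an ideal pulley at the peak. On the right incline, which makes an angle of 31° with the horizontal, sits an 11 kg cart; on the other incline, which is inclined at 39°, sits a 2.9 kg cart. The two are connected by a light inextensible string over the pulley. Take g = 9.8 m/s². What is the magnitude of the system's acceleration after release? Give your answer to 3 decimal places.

Resolve each weight along its own incline: the 11 kg mass has component 11 × 9.8 × sin 31° = 55.521 N down its slope, and the 2.9 kg mass has 2.9 × 9.8 × sin 39° = 17.885 N down its slope.
The 11 kg side's 55.521 N exceeds the other side's 17.885 N, so that mass slides down and the 2.9 kg mass slides up. Taking that direction as positive, Newton's second law for the whole system gives 55.521 − 17.885 = (11 + 2.9) a, so a = 37.636 / 13.9 = 2.7076 m/s².

2.708 m/s²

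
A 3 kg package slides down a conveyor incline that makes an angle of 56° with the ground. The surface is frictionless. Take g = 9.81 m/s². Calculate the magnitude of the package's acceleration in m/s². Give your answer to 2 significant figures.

8.1 m/s²

Resolving the weight along the incline: the component pulling the package down the slope is mg sin 56° = 3 × 9.81 × 0.8290 = 24.397 N, and the normal force is N = mg cos 56° = 3 × 9.81 × 0.5592 = 16.457 N.
With no friction the net force along the incline is 24.397 N, so a = g sin 56° = 24.397 / 3 = 8.1323 m/s².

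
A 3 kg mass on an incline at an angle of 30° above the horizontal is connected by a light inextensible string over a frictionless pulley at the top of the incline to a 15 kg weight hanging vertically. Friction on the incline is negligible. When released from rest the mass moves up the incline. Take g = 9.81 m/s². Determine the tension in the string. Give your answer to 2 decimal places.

36.79 N

For the mass on the incline: the weight component along the slope is m₁g sin 30° = 3 × 9.81 × 0.5000 = 14.715 N and the normal force is N = m₁g cos 30° = 25.487 N.
Newton's second law for the mass (up-slope positive): T − 14.715 = 3 a. For the hanging weight (downward positive): 15 × 9.81 − T = 15 a.
Adding the two equations eliminates T: 132.435 = 18 a, so a = 7.3575 m/s².
Then from the hanging weight's equation, T = 15 × (9.81 − 7.3575) = 36.788 N.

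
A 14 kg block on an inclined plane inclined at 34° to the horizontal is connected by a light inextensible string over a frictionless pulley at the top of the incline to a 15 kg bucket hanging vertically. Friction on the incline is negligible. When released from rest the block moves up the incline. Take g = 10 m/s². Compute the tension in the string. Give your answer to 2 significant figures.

For the block on the incline: the weight component along the slope is m₁g sin 34° = 14 × 10 × 0.5592 = 78.288 N and the normal force is N = m₁g cos 34° = 116.065 N.
Newton's second law for the block (up-slope positive): T − 78.288 = 14 a. For the hanging bucket (downward positive): 15 × 10 − T = 15 a.
Adding the two equations eliminates T: 71.712 = 29 a, so a = 2.4728 m/s².
Then from the hanging bucket's equation, T = 15 × (10 − 2.4728) = 112.908 N.

110 N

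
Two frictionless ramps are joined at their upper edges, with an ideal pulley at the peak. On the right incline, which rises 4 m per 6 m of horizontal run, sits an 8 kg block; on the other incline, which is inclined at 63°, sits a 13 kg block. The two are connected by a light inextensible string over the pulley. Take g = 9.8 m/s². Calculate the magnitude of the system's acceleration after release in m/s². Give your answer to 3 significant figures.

3.33 m/s²

Resolve each weight along its own incline: the 8 kg mass has component 8 × 9.8 × sin 33.69° = 43.488 N down its slope, and the 13 kg mass has 13 × 9.8 × sin 63° = 113.514 N down its slope.
The 13 kg side's 113.514 N exceeds the other side's 43.488 N, so that mass slides down and the 8 kg mass slides up. Taking that direction as positive, Newton's second law for the whole system gives 113.514 − 43.488 = (8 + 13) a, so a = 70.026 / 21 = 3.3346 m/s².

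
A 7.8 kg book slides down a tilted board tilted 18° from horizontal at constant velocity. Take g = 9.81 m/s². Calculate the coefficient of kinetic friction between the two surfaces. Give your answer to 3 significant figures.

At constant velocity the net force along the incline is zero: mg sin 18° = μ mg cos 18°.
So μ = tan 18° = 0.3090 / 0.9511 = 0.3249.

0.325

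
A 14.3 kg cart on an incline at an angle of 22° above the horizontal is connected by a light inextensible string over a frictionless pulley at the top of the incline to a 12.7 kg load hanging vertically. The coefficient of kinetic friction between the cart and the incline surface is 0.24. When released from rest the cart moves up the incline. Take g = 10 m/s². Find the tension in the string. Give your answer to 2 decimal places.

107.43 N

For the cart on the incline: the weight component along the slope is m₁g sin 22° = 14.3 × 10 × 0.3746 = 53.568 N and the normal force is N = m₁g cos 22° = 132.587 N.
Kinetic friction opposes the cart's motion up the incline: f = μN = 0.24 × 132.587 = 31.821 N acting down the slope.
Newton's second law for the cart (up-slope positive): T − 53.568 − 31.821 = 14.3 a. For the hanging load (downward positive): 12.7 × 10 − T = 12.7 a.
Adding the two equations eliminates T: 41.611 = 27 a, so a = 1.5411 m/s².
Then from the hanging load's equation, T = 12.7 × (10 − 1.5411) = 107.428 N.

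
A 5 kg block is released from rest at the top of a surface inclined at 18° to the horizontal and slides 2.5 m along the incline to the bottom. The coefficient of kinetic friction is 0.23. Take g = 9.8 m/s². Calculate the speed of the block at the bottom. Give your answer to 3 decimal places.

2.103 m/s

The weight component along the incline is mg sin 18° = 15.142 N and the normal force is N = mg cos 18° = 46.602 N.
Friction up the slope is f = μN = 0.23 × 46.602 = 10.718 N, so the net downslope force is 15.142 − 10.718 = 4.424 N and a = 4.424 / 5 = 0.8848 m/s².
Starting from rest over a distance of 2.5 m, v² = 2aL = 2 × 0.8848 × 2.5 = 4.4240, so v = 2.1033 m/s.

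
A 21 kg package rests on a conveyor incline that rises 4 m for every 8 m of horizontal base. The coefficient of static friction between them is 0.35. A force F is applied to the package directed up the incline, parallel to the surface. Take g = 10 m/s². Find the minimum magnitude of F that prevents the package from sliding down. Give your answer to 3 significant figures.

28.2 N

The normal force is N = mg cos 26.57° = 187.830 N. With F at its minimum the package is on the verge of sliding down, so static friction is at its maximum μ_s N = 0.35 × 187.830 = 65.740 N and acts up the slope.
Equilibrium along the incline: F + μ_s N = mg sin 26.57°, so F = 93.915 − 65.740 = 28.175 N.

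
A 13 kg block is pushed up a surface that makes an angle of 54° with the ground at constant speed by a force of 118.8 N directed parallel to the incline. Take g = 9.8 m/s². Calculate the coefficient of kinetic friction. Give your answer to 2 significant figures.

At constant speed ΣF = 0 along the incline. The applied 118.8 N acts up the slope; the weight component mg sin 54° = 103.069 N and kinetic friction μN both act down the slope.
So 118.8 = 103.069 + μ × 74.884, giving μ = (118.8 − 103.069) / 74.884 = 0.2101.

0.21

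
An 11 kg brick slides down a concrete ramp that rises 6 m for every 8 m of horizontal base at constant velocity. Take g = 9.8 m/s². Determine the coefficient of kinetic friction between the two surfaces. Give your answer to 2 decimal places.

At constant velocity the net force along the incline is zero: mg sin 36.87° = μ mg cos 36.87°.
So μ = tan 36.87° = 0.6000 / 0.8000 = 0.7500.

0.75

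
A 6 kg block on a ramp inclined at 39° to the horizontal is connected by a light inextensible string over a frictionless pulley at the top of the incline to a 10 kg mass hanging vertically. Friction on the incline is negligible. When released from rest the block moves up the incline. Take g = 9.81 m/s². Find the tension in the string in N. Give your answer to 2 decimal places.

For the block on the incline: the weight component along the slope is m₁g sin 39° = 6 × 9.81 × 0.6293 = 37.041 N and the normal force is N = m₁g cos 39° = 45.743 N.
Newton's second law for the block (up-slope positive): T − 37.041 = 6 a. For the hanging mass (downward positive): 10 × 9.81 − T = 10 a.
Adding the two equations eliminates T: 61.059 = 16 a, so a = 3.8162 m/s².
Then from the hanging mass's equation, T = 10 × (9.81 − 3.8162) = 59.938 N.

59.94 N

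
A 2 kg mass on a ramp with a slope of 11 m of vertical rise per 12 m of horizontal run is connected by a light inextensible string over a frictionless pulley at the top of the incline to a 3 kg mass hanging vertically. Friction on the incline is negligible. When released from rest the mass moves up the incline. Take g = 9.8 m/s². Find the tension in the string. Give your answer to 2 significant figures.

20 N

For the mass on the incline: the weight component along the slope is m₁g sin 42.51° = 2 × 9.8 × 0.6757 = 13.244 N and the normal force is N = m₁g cos 42.51° = 14.448 N.
Newton's second law for the mass (up-slope positive): T − 13.244 = 2 a. For the hanging mass (downward positive): 3 × 9.8 − T = 3 a.
Adding the two equations eliminates T: 16.156 = 5 a, so a = 3.2312 m/s².
Then from the hanging mass's equation, T = 3 × (9.8 − 3.2312) = 19.706 N.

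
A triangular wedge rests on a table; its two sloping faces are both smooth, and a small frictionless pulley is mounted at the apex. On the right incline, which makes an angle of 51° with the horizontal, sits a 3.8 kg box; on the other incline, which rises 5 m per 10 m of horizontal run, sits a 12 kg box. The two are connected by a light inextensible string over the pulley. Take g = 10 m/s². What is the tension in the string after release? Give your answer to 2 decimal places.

Resolve each weight along its own incline: the 3.8 kg mass has component 3.8 × 10 × sin 51° = 29.532 N down its slope, and the 12 kg mass has 12 × 10 × sin 26.57° = 53.666 N down its slope.
The 12 kg side's 53.666 N exceeds the other side's 29.532 N, so that mass slides down and the 3.8 kg mass slides up. Taking that direction as positive, Newton's second law for the whole system gives 53.666 − 29.532 = (3.8 + 12) a, so a = 24.134 / 15.8 = 1.5275 m/s².
For the 3.8 kg mass (up-slope positive): T − 29.532 = 3.8 × 1.5275, so T = 35.337 N.

35.34 N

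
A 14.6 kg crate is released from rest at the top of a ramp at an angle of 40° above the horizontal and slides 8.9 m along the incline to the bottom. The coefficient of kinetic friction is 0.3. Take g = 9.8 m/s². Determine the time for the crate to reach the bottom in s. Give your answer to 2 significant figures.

The weight component along the incline is mg sin 40° = 91.970 N and the normal force is N = mg cos 40° = 109.606 N.
Friction up the slope is f = μN = 0.3 × 109.606 = 32.882 N, so the net downslope force is 91.970 − 32.882 = 59.088 N and a = 59.088 / 14.6 = 4.0471 m/s².
Starting from rest, L = ½at², so t = √(2L/a) = √(2 × 8.9 / 4.0471) = 2.0972 s.

2.1 s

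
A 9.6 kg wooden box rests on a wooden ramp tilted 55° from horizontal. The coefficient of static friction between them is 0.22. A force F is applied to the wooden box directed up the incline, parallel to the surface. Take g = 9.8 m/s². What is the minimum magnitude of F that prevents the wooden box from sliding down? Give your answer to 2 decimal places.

65.19 N

The normal force is N = mg cos 55° = 53.962 N. With F at its minimum the wooden box is on the verge of sliding down, so static friction is at its maximum μ_s N = 0.22 × 53.962 = 11.872 N and acts up the slope.
Equilibrium along the incline: F + μ_s N = mg sin 55°, so F = 77.066 − 11.872 = 65.194 N.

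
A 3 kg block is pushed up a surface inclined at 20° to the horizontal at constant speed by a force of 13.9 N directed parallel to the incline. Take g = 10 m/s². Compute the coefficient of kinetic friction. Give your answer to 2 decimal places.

0.13

At constant speed ΣF = 0 along the incline. The applied 13.9 N acts up the slope; the weight component mg sin 20° = 10.261 N and kinetic friction μN both act down the slope.
So 13.9 = 10.261 + μ × 28.191, giving μ = (13.9 − 10.261) / 28.191 = 0.1291.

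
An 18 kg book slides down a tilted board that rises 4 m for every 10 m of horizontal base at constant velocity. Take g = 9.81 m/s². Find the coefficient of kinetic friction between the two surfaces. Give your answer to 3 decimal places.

At constant velocity the net force along the incline is zero: mg sin 21.80° = μ mg cos 21.80°.
So μ = tan 21.80° = 0.3714 / 0.9285 = 0.4000.

0.400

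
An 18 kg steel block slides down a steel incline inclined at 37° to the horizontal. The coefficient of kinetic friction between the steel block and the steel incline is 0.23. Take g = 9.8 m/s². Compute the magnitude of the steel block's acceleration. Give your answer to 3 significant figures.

Resolving the weight along the incline: the component pulling the steel block down the slope is mg sin 37° = 18 × 9.8 × 0.6018 = 106.158 N, and the normal force is N = mg cos 37° = 18 × 9.8 × 0.7986 = 140.873 N.
Kinetic friction acts up the slope with magnitude f = μN = 0.23 × 140.873 = 32.401 N.
Net force along the incline is 106.158 − 32.401 = 73.757 N, so a = 73.757 / 18 = 4.0976 m/s².

4.10 m/s²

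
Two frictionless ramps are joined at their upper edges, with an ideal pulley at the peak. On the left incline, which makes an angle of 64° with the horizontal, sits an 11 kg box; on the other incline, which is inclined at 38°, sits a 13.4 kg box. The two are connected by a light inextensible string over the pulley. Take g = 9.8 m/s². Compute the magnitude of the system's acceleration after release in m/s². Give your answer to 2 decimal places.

Resolve each weight along its own incline: the 11 kg mass has component 11 × 9.8 × sin 64° = 96.890 N down its slope, and the 13.4 kg mass has 13.4 × 9.8 × sin 38° = 80.849 N down its slope.
The 11 kg side's 96.890 N exceeds the other side's 80.849 N, so that mass slides down and the 13.4 kg mass slides up. Taking that direction as positive, Newton's second law for the whole system gives 96.890 − 80.849 = (11 + 13.4) a, so a = 16.041 / 24.4 = 0.6574 m/s².

0.66 m/s²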